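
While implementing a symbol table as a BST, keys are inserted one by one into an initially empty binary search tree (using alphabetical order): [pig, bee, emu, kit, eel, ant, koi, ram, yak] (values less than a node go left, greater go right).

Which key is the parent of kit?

emu

pig: root
bee: left child of pig (depth 1)
emu: right child of bee (depth 2)
kit: right child of emu (depth 3)
eel: left child of emu (depth 3)
ant: left child of bee (depth 2)
koi: right child of kit (depth 4)
ram: right child of pig (depth 1)
yak: right child of ram (depth 2)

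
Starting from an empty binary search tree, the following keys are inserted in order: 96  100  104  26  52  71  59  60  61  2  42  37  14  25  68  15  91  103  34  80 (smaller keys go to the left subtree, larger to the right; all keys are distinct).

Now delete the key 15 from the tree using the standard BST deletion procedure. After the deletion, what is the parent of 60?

96: root
100: right child of 96 (depth 1)
104: right child of 100 (depth 2)
26: left child of 96 (depth 1)
52: right child of 26 (depth 2)
71: right child of 52 (depth 3)
59: left child of 71 (depth 4)
60: right child of 59 (depth 5)
61: right child of 60 (depth 6)
2: left child of 26 (depth 2)
42: left child of 52 (depth 3)
37: left child of 42 (depth 4)
14: right child of 2 (depth 3)
25: right child of 14 (depth 4)
68: right child of 61 (depth 7)
15: left child of 25 (depth 5)
91: right child of 71 (depth 4)
103: left child of 104 (depth 3)
34: left child of 37 (depth 5)
80: left child of 91 (depth 5)

Delete 15 (at most one child — splice it out).
After deletion, 60's parent is 59.

59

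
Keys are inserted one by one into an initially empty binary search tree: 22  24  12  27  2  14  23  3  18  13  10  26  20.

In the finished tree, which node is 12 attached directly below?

Insert 22: tree is empty, so 22 becomes the root.
Insert 24: 24 > 22 → go right. Place as right child of 22.
Insert 12: 12 < 22 → go left. Place as left child of 22.
Insert 27: 27 > 22 → go right; 27 > 24 → go right. Place as right child of 24.
Insert 2: 2 < 22 → go left; 2 < 12 → go left. Place as left child of 12.
Insert 14: 14 < 22 → go left; 14 > 12 → go right. Place as right child of 12.
Insert 23: 23 > 22 → go right; 23 < 24 → go left. Place as left child of 24.
Insert 3: 3 < 22 → go left; 3 < 12 → go left; 3 > 2 → go right. Place as right child of 2.
Insert 18: 18 < 22 → go left; 18 > 12 → go right; 18 > 14 → go right. Place as right child of 14.
Insert 13: 13 < 22 → go left; 13 > 12 → go right; 13 < 14 → go left. Place as left child of 14.
Insert 10: 10 < 22 → go left; 10 < 12 → go left; 10 > 2 → go right; 10 > 3 → go right. Place as right child of 3.
Insert 26: 26 > 22 → go right; 26 > 24 → go right; 26 < 27 → go left. Place as left child of 27.
Insert 20: 20 < 22 → go left; 20 > 12 → go right; 20 > 14 → go right; 20 > 18 → go right. Place as right child of 18.

22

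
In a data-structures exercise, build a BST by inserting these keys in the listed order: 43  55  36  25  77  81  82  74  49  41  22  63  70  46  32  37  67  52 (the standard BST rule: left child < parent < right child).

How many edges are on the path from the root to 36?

1

43: root
55: right child of 43 (depth 1)
36: left child of 43 (depth 1)
25: left child of 36 (depth 2)
77: right child of 55 (depth 2)
81: right child of 77 (depth 3)
82: right child of 81 (depth 4)
74: left child of 77 (depth 3)
49: left child of 55 (depth 2)
41: right child of 36 (depth 2)
22: left child of 25 (depth 3)
63: left child of 74 (depth 4)
70: right child of 63 (depth 5)
46: left child of 49 (depth 3)
32: right child of 25 (depth 3)
37: left child of 41 (depth 3)
67: left child of 70 (depth 6)
52: right child of 49 (depth 3)

Path to 36: 43 → 36, which is 1 edge.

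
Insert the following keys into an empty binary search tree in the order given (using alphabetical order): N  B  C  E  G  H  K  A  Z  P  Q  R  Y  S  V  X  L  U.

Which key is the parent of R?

Q

N: root
B: left child of N (depth 1)
C: right child of B (depth 2)
E: right child of C (depth 3)
G: right child of E (depth 4)
H: right child of G (depth 5)
K: right child of H (depth 6)
A: left child of B (depth 2)
Z: right child of N (depth 1)
P: left child of Z (depth 2)
Q: right child of P (depth 3)
R: right child of Q (depth 4)
Y: right child of R (depth 5)
S: left child of Y (depth 6)
V: right child of S (depth 7)
X: right child of V (depth 8)
L: right child of K (depth 7)
U: left child of V (depth 8)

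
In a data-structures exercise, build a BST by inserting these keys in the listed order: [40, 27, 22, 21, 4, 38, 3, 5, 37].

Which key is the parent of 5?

Resulting structure (node: left, right):
  40: L=27, R=–
  27: L=22, R=38
  22: L=21, R=–
  21: L=4, R=–
  4: L=3, R=5
  38: L=37, R=–
  3: L=–, R=–
  5: L=–, R=–
  37: L=–, R=–

4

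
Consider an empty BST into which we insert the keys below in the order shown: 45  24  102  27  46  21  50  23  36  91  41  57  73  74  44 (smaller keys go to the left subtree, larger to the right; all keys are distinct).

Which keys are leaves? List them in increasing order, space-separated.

23 44 74

Insert 45: tree is empty, so 45 becomes the root.
Insert 24: 24 < 45 → go left. Place as left child of 45.
Insert 102: 102 > 45 → go right. Place as right child of 45.
Insert 27: 27 < 45 → go left; 27 > 24 → go right. Place as right child of 24.
Insert 46: 46 > 45 → go right; 46 < 102 → go left. Place as left child of 102.
Insert 21: 21 < 45 → go left; 21 < 24 → go left. Place as left child of 24.
Insert 50: 50 > 45 → go right; 50 < 102 → go left; 50 > 46 → go right. Place as right child of 46.
Insert 23: 23 < 45 → go left; 23 < 24 → go left; 23 > 21 → go right. Place as right child of 21.
Insert 36: 36 < 45 → go left; 36 > 24 → go right; 36 > 27 → go right. Place as right child of 27.
Insert 91: 91 > 45 → go right; 91 < 102 → go left; 91 > 46 → go right; 91 > 50 → go right. Place as right child of 50.
Insert 41: 41 < 45 → go left; 41 > 24 → go right; 41 > 27 → go right; 41 > 36 → go right. Place as right child of 36.
Insert 57: 57 > 45 → go right; 57 < 102 → go left; 57 > 46 → go right; 57 > 50 → go right; 57 < 91 → go left. Place as left child of 91.
Insert 73: 73 > 45 → go right; 73 < 102 → go left; 73 > 46 → go right; 73 > 50 → go right; 73 < 91 → go left; 73 > 57 → go right. Place as right child of 57.
Insert 74: 74 > 45 → go right; 74 < 102 → go left; 74 > 46 → go right; 74 > 50 → go right; 74 < 91 → go left; 74 > 57 → go right; 74 > 73 → go right. Place as right child of 73.
Insert 44: 44 < 45 → go left; 44 > 24 → go right; 44 > 27 → go right; 44 > 36 → go right; 44 > 41 → go right. Place as right child of 41.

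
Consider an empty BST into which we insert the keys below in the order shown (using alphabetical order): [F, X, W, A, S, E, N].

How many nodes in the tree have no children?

F: root
X: right child of F (depth 1)
W: left child of X (depth 2)
A: left child of F (depth 1)
S: left child of W (depth 3)
E: right child of A (depth 2)
N: left child of S (depth 4)

Leaves: E, N — 2 in total.

2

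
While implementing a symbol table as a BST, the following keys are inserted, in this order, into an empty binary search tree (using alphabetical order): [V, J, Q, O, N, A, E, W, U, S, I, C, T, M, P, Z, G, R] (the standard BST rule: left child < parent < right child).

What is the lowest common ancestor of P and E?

J

Insert V: tree is empty, so V becomes the root.
Insert J: J < V → go left. Place as left child of V.
Insert Q: Q < V → go left; Q > J → go right. Place as right child of J.
Insert O: O < V → go left; O > J → go right; O < Q → go left. Place as left child of Q.
Insert N: N < V → go left; N > J → go right; N < Q → go left; N < O → go left. Place as left child of O.
Insert A: A < V → go left; A < J → go left. Place as left child of J.
Insert E: E < V → go left; E < J → go left; E > A → go right. Place as right child of A.
Insert W: W > V → go right. Place as right child of V.
Insert U: U < V → go left; U > J → go right; U > Q → go right. Place as right child of Q.
Insert S: S < V → go left; S > J → go right; S > Q → go right; S < U → go left. Place as left child of U.
Insert I: I < V → go left; I < J → go left; I > A → go right; I > E → go right. Place as right child of E.
Insert C: C < V → go left; C < J → go left; C > A → go right; C < E → go left. Place as left child of E.
Insert T: T < V → go left; T > J → go right; T > Q → go right; T < U → go left; T > S → go right. Place as right child of S.
Insert M: M < V → go left; M > J → go right; M < Q → go left; M < O → go left; M < N → go left. Place as left child of N.
Insert P: P < V → go left; P > J → go right; P < Q → go left; P > O → go right. Place as right child of O.
Insert Z: Z > V → go right; Z > W → go right. Place as right child of W.
Insert G: G < V → go left; G < J → go left; G > A → go right; G > E → go right; G < I → go left. Place as left child of I.
Insert R: R < V → go left; R > J → go right; R > Q → go right; R < U → go left; R < S → go left. Place as left child of S.

Path to P: V → J → Q → O → P
Path to E: V → J → A → E
The paths share a prefix ending at J, then split left and right.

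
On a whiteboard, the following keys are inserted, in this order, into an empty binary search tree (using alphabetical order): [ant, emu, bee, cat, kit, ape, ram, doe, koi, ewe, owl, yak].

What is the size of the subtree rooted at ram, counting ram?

4

ant: root
emu: right child of ant (depth 1)
bee: left child of emu (depth 2)
cat: right child of bee (depth 3)
kit: right child of emu (depth 2)
ape: left child of bee (depth 3)
ram: right child of kit (depth 3)
doe: right child of cat (depth 4)
koi: left child of ram (depth 4)
ewe: left child of kit (depth 3)
owl: right child of koi (depth 5)
yak: right child of ram (depth 4)

Subtree rooted at ram contains: ram, koi, owl, yak — 4 nodes.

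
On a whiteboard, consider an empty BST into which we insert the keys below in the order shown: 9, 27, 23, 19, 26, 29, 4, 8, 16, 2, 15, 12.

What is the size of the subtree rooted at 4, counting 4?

3

9: root
27: right child of 9 (depth 1)
23: left child of 27 (depth 2)
19: left child of 23 (depth 3)
26: right child of 23 (depth 3)
29: right child of 27 (depth 2)
4: left child of 9 (depth 1)
8: right child of 4 (depth 2)
16: left child of 19 (depth 4)
2: left child of 4 (depth 2)
15: left child of 16 (depth 5)
12: left child of 15 (depth 6)

Subtree rooted at 4 contains: 4, 2, 8 — 3 nodes.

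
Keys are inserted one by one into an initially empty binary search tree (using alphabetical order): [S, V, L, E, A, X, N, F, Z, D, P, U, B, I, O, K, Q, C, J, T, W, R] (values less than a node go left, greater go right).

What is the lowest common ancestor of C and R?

S: root
V: right child of S (depth 1)
L: left child of S (depth 1)
E: left child of L (depth 2)
A: left child of E (depth 3)
X: right child of V (depth 2)
N: right child of L (depth 2)
F: right child of E (depth 3)
Z: right child of X (depth 3)
D: right child of A (depth 4)
P: right child of N (depth 3)
U: left child of V (depth 2)
B: left child of D (depth 5)
I: right child of F (depth 4)
O: left child of P (depth 4)
K: right child of I (depth 5)
Q: right child of P (depth 4)
C: right child of B (depth 6)
J: left child of K (depth 6)
T: left child of U (depth 3)
W: left child of X (depth 3)
R: right child of Q (depth 5)

Path to C: S → L → E → A → D → B → C
Path to R: S → L → N → P → Q → R
The paths share a prefix ending at L, then split left and right.

L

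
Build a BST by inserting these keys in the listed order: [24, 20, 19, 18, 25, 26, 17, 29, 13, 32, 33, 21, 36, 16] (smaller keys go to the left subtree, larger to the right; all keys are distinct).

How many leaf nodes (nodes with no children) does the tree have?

Insert 24: tree is empty, so 24 becomes the root.
Insert 20: 20 < 24 → go left. Place as left child of 24.
Insert 19: 19 < 24 → go left; 19 < 20 → go left. Place as left child of 20.
Insert 18: 18 < 24 → go left; 18 < 20 → go left; 18 < 19 → go left. Place as left child of 19.
Insert 25: 25 > 24 → go right. Place as right child of 24.
Insert 26: 26 > 24 → go right; 26 > 25 → go right. Place as right child of 25.
Insert 17: 17 < 24 → go left; 17 < 20 → go left; 17 < 19 → go left; 17 < 18 → go left. Place as left child of 18.
Insert 29: 29 > 24 → go right; 29 > 25 → go right; 29 > 26 → go right. Place as right child of 26.
Insert 13: 13 < 24 → go left; 13 < 20 → go left; 13 < 19 → go left; 13 < 18 → go left; 13 < 17 → go left. Place as left child of 17.
Insert 32: 32 > 24 → go right; 32 > 25 → go right; 32 > 26 → go right; 32 > 29 → go right. Place as right child of 29.
Insert 33: 33 > 24 → go right; 33 > 25 → go right; 33 > 26 → go right; 33 > 29 → go right; 33 > 32 → go right. Place as right child of 32.
Insert 21: 21 < 24 → go left; 21 > 20 → go right. Place as right child of 20.
Insert 36: 36 > 24 → go right; 36 > 25 → go right; 36 > 26 → go right; 36 > 29 → go right; 36 > 32 → go right; 36 > 33 → go right. Place as right child of 33.
Insert 16: 16 < 24 → go left; 16 < 20 → go left; 16 < 19 → go left; 16 < 18 → go left; 16 < 17 → go left; 16 > 13 → go right. Place as right child of 13.

Leaves: 16, 21, 36 — 3 in total.

3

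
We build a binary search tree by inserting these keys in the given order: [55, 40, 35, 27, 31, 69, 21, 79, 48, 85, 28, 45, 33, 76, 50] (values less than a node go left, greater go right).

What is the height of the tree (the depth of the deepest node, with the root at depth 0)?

55: root
40: left child of 55 (depth 1)
35: left child of 40 (depth 2)
27: left child of 35 (depth 3)
31: right child of 27 (depth 4)
69: right child of 55 (depth 1)
21: left child of 27 (depth 4)
79: right child of 69 (depth 2)
48: right child of 40 (depth 2)
85: right child of 79 (depth 3)
28: left child of 31 (depth 5)
45: left child of 48 (depth 3)
33: right child of 31 (depth 5)
76: left child of 79 (depth 3)
50: right child of 48 (depth 3)

The deepest node is 28 at depth 5.

5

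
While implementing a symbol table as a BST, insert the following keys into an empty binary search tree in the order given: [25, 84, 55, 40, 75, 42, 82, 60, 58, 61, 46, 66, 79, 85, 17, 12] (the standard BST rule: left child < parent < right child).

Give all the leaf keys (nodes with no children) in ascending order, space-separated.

12 46 58 66 79 85

Resulting structure (node: left, right):
  25: L=17, R=84
  84: L=55, R=85
  55: L=40, R=75
  40: L=–, R=42
  75: L=60, R=82
  42: L=–, R=46
  82: L=79, R=–
  60: L=58, R=61
  58: L=–, R=–
  61: L=–, R=66
  46: L=–, R=–
  66: L=–, R=–
  79: L=–, R=–
  85: L=–, R=–
  17: L=12, R=–
  12: L=–, R=–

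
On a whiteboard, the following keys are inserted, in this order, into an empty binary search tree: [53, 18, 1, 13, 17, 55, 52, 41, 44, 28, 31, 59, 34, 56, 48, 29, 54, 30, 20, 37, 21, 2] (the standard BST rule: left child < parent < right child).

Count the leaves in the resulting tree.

53: root
18: left child of 53 (depth 1)
1: left child of 18 (depth 2)
13: right child of 1 (depth 3)
17: right child of 13 (depth 4)
55: right child of 53 (depth 1)
52: right child of 18 (depth 2)
41: left child of 52 (depth 3)
44: right child of 41 (depth 4)
28: left child of 41 (depth 4)
31: right child of 28 (depth 5)
59: right child of 55 (depth 2)
34: right child of 31 (depth 6)
56: left child of 59 (depth 3)
48: right child of 44 (depth 5)
29: left child of 31 (depth 6)
54: left child of 55 (depth 2)
30: right child of 29 (depth 7)
20: left child of 28 (depth 5)
37: right child of 34 (depth 7)
21: right child of 20 (depth 6)
2: left child of 13 (depth 4)

Leaves: 2, 17, 21, 30, 37, 48, 54, 56 — 8 in total.

8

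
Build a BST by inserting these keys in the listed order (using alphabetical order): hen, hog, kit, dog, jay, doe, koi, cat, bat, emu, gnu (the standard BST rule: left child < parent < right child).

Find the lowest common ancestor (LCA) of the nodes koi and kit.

kit

hen: root
hog: right child of hen (depth 1)
kit: right child of hog (depth 2)
dog: left child of hen (depth 1)
jay: left child of kit (depth 3)
doe: left child of dog (depth 2)
koi: right child of kit (depth 3)
cat: left child of doe (depth 3)
bat: left child of cat (depth 4)
emu: right child of dog (depth 2)
gnu: right child of emu (depth 3)

Path to koi: hen → hog → kit → koi
Path to kit: hen → hog → kit
kit lies on both paths and is an ancestor of the other node.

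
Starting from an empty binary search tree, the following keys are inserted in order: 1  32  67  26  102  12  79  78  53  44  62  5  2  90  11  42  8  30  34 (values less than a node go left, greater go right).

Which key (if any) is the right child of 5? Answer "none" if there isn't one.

Insert 1: tree is empty, so 1 becomes the root.
Insert 32: 32 > 1 → go right. Place as right child of 1.
Insert 67: 67 > 1 → go right; 67 > 32 → go right. Place as right child of 32.
Insert 26: 26 > 1 → go right; 26 < 32 → go left. Place as left child of 32.
Insert 102: 102 > 1 → go right; 102 > 32 → go right; 102 > 67 → go right. Place as right child of 67.
Insert 12: 12 > 1 → go right; 12 < 32 → go left; 12 < 26 → go left. Place as left child of 26.
Insert 79: 79 > 1 → go right; 79 > 32 → go right; 79 > 67 → go right; 79 < 102 → go left. Place as left child of 102.
Insert 78: 78 > 1 → go right; 78 > 32 → go right; 78 > 67 → go right; 78 < 102 → go left; 78 < 79 → go left. Place as left child of 79.
Insert 53: 53 > 1 → go right; 53 > 32 → go right; 53 < 67 → go left. Place as left child of 67.
Insert 44: 44 > 1 → go right; 44 > 32 → go right; 44 < 67 → go left; 44 < 53 → go left. Place as left child of 53.
Insert 62: 62 > 1 → go right; 62 > 32 → go right; 62 < 67 → go left; 62 > 53 → go right. Place as right child of 53.
Insert 5: 5 > 1 → go right; 5 < 32 → go left; 5 < 26 → go left; 5 < 12 → go left. Place as left child of 12.
Insert 2: 2 > 1 → go right; 2 < 32 → go left; 2 < 26 → go left; 2 < 12 → go left; 2 < 5 → go left. Place as left child of 5.
Insert 90: 90 > 1 → go right; 90 > 32 → go right; 90 > 67 → go right; 90 < 102 → go left; 90 > 79 → go right. Place as right child of 79.
Insert 11: 11 > 1 → go right; 11 < 32 → go left; 11 < 26 → go left; 11 < 12 → go left; 11 > 5 → go right. Place as right child of 5.
Insert 42: 42 > 1 → go right; 42 > 32 → go right; 42 < 67 → go left; 42 < 53 → go left; 42 < 44 → go left. Place as left child of 44.
Insert 8: 8 > 1 → go right; 8 < 32 → go left; 8 < 26 → go left; 8 < 12 → go left; 8 > 5 → go right; 8 < 11 → go left. Place as left child of 11.
Insert 30: 30 > 1 → go right; 30 < 32 → go left; 30 > 26 → go right. Place as right child of 26.
Insert 34: 34 > 1 → go right; 34 > 32 → go right; 34 < 67 → go left; 34 < 53 → go left; 34 < 44 → go left; 34 < 42 → go left. Place as left child of 42.

11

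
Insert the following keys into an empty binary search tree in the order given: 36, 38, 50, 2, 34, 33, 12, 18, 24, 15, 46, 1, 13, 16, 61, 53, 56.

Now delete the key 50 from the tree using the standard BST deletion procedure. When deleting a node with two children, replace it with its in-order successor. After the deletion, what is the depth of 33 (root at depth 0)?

3

Resulting structure (node: left, right):
  36: L=2, R=38
  38: L=–, R=50
  50: L=46, R=61
  2: L=1, R=34
  34: L=33, R=–
  33: L=12, R=–
  12: L=–, R=18
  18: L=15, R=24
  24: L=–, R=–
  15: L=13, R=16
  46: L=–, R=–
  1: L=–, R=–
  13: L=–, R=–
  16: L=–, R=–
  61: L=53, R=–
  53: L=–, R=56
  56: L=–, R=–

Delete 50 (two children — replace with in-order successor).
After deletion, path to 33: 36 → 2 → 34 → 33.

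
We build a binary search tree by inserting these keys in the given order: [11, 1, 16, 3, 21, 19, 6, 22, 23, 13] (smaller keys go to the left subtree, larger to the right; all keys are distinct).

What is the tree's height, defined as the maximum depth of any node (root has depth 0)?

4

Resulting structure (node: left, right):
  11: L=1, R=16
  1: L=–, R=3
  16: L=13, R=21
  3: L=–, R=6
  21: L=19, R=22
  19: L=–, R=–
  6: L=–, R=–
  22: L=–, R=23
  23: L=–, R=–
  13: L=–, R=–

The deepest node is 23 at depth 4.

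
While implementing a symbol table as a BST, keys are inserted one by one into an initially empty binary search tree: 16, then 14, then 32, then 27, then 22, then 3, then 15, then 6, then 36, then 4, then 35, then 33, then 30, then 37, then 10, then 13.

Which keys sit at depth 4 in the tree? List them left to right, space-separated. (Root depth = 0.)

4 10 33

Insert 16: tree is empty, so 16 becomes the root.
Insert 14: 14 < 16 → go left. Place as left child of 16.
Insert 32: 32 > 16 → go right. Place as right child of 16.
Insert 27: 27 > 16 → go right; 27 < 32 → go left. Place as left child of 32.
Insert 22: 22 > 16 → go right; 22 < 32 → go left; 22 < 27 → go left. Place as left child of 27.
Insert 3: 3 < 16 → go left; 3 < 14 → go left. Place as left child of 14.
Insert 15: 15 < 16 → go left; 15 > 14 → go right. Place as right child of 14.
Insert 6: 6 < 16 → go left; 6 < 14 → go left; 6 > 3 → go right. Place as right child of 3.
Insert 36: 36 > 16 → go right; 36 > 32 → go right. Place as right child of 32.
Insert 4: 4 < 16 → go left; 4 < 14 → go left; 4 > 3 → go right; 4 < 6 → go left. Place as left child of 6.
Insert 35: 35 > 16 → go right; 35 > 32 → go right; 35 < 36 → go left. Place as left child of 36.
Insert 33: 33 > 16 → go right; 33 > 32 → go right; 33 < 36 → go left; 33 < 35 → go left. Place as left child of 35.
Insert 30: 30 > 16 → go right; 30 < 32 → go left; 30 > 27 → go right. Place as right child of 27.
Insert 37: 37 > 16 → go right; 37 > 32 → go right; 37 > 36 → go right. Place as right child of 36.
Insert 10: 10 < 16 → go left; 10 < 14 → go left; 10 > 3 → go right; 10 > 6 → go right. Place as right child of 6.
Insert 13: 13 < 16 → go left; 13 < 14 → go left; 13 > 3 → go right; 13 > 6 → go right; 13 > 10 → go right. Place as right child of 10.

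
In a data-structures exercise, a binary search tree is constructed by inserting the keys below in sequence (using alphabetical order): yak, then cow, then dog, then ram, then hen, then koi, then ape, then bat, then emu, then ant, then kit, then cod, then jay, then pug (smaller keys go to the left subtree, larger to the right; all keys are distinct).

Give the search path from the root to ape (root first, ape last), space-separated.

yak cow ape

yak: root
cow: left child of yak (depth 1)
dog: right child of cow (depth 2)
ram: right child of dog (depth 3)
hen: left child of ram (depth 4)
koi: right child of hen (depth 5)
ape: left child of cow (depth 2)
bat: right child of ape (depth 3)
emu: left child of hen (depth 5)
ant: left child of ape (depth 3)
kit: left child of koi (depth 6)
cod: right child of bat (depth 4)
jay: left child of kit (depth 7)
pug: right child of koi (depth 6)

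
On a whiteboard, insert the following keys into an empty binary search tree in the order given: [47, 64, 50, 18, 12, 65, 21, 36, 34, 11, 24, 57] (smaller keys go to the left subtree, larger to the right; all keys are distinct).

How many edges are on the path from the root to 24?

Insert 47: tree is empty, so 47 becomes the root.
Insert 64: 64 > 47 → go right. Place as right child of 47.
Insert 50: 50 > 47 → go right; 50 < 64 → go left. Place as left child of 64.
Insert 18: 18 < 47 → go left. Place as left child of 47.
Insert 12: 12 < 47 → go left; 12 < 18 → go left. Place as left child of 18.
Insert 65: 65 > 47 → go right; 65 > 64 → go right. Place as right child of 64.
Insert 21: 21 < 47 → go left; 21 > 18 → go right. Place as right child of 18.
Insert 36: 36 < 47 → go left; 36 > 18 → go right; 36 > 21 → go right. Place as right child of 21.
Insert 34: 34 < 47 → go left; 34 > 18 → go right; 34 > 21 → go right; 34 < 36 → go left. Place as left child of 36.
Insert 11: 11 < 47 → go left; 11 < 18 → go left; 11 < 12 → go left. Place as left child of 12.
Insert 24: 24 < 47 → go left; 24 > 18 → go right; 24 > 21 → go right; 24 < 36 → go left; 24 < 34 → go left. Place as left child of 34.
Insert 57: 57 > 47 → go right; 57 < 64 → go left; 57 > 50 → go right. Place as right child of 50.

Path to 24: 47 → 18 → 21 → 36 → 34 → 24, which is 5 edges.

5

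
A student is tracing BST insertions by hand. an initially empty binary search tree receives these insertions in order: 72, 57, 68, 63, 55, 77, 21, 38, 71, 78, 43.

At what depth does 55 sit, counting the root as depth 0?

72: root
57: left child of 72 (depth 1)
68: right child of 57 (depth 2)
63: left child of 68 (depth 3)
55: left child of 57 (depth 2)
77: right child of 72 (depth 1)
21: left child of 55 (depth 3)
38: right child of 21 (depth 4)
71: right child of 68 (depth 3)
78: right child of 77 (depth 2)
43: right child of 38 (depth 5)

Path to 55: 72 → 57 → 55, which is 2 edges.

2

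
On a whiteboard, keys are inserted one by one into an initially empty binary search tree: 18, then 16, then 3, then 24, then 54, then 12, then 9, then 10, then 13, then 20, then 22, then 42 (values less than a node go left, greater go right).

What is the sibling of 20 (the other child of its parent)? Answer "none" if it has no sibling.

18: root
16: left child of 18 (depth 1)
3: left child of 16 (depth 2)
24: right child of 18 (depth 1)
54: right child of 24 (depth 2)
12: right child of 3 (depth 3)
9: left child of 12 (depth 4)
10: right child of 9 (depth 5)
13: right child of 12 (depth 4)
20: left child of 24 (depth 2)
22: right child of 20 (depth 3)
42: left child of 54 (depth 3)

20's parent is 24; the other child of 24 is 54.

54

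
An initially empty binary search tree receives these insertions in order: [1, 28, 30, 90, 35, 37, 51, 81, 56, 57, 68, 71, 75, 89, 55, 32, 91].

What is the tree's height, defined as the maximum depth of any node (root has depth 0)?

1: root
28: right child of 1 (depth 1)
30: right child of 28 (depth 2)
90: right child of 30 (depth 3)
35: left child of 90 (depth 4)
37: right child of 35 (depth 5)
51: right child of 37 (depth 6)
81: right child of 51 (depth 7)
56: left child of 81 (depth 8)
57: right child of 56 (depth 9)
68: right child of 57 (depth 10)
71: right child of 68 (depth 11)
75: right child of 71 (depth 12)
89: right child of 81 (depth 8)
55: left child of 56 (depth 9)
32: left child of 35 (depth 5)
91: right child of 90 (depth 4)

The deepest node is 75 at depth 12.

12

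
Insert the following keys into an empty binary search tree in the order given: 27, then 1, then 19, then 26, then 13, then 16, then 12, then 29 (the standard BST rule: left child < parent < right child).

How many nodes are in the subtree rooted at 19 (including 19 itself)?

5

27: root
1: left child of 27 (depth 1)
19: right child of 1 (depth 2)
26: right child of 19 (depth 3)
13: left child of 19 (depth 3)
16: right child of 13 (depth 4)
12: left child of 13 (depth 4)
29: right child of 27 (depth 1)

Subtree rooted at 19 contains: 19, 13, 12, 16, 26 — 5 nodes.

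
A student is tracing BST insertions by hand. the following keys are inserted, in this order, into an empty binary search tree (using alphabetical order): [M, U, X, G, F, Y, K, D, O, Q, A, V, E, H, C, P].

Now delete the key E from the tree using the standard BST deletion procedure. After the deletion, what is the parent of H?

M: root
U: right child of M (depth 1)
X: right child of U (depth 2)
G: left child of M (depth 1)
F: left child of G (depth 2)
Y: right child of X (depth 3)
K: right child of G (depth 2)
D: left child of F (depth 3)
O: left child of U (depth 2)
Q: right child of O (depth 3)
A: left child of D (depth 4)
V: left child of X (depth 3)
E: right child of D (depth 4)
H: left child of K (depth 3)
C: right child of A (depth 5)
P: left child of Q (depth 4)

Delete E (at most one child — splice it out).
After deletion, H's parent is K.

K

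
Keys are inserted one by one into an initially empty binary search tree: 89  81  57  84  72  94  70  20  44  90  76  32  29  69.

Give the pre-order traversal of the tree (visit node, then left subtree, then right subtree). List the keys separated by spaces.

89 81 57 20 44 32 29 72 70 69 76 84 94 90

89: root
81: left child of 89 (depth 1)
57: left child of 81 (depth 2)
84: right child of 81 (depth 2)
72: right child of 57 (depth 3)
94: right child of 89 (depth 1)
70: left child of 72 (depth 4)
20: left child of 57 (depth 3)
44: right child of 20 (depth 4)
90: left child of 94 (depth 2)
76: right child of 72 (depth 4)
32: left child of 44 (depth 5)
29: left child of 32 (depth 6)
69: left child of 70 (depth 5)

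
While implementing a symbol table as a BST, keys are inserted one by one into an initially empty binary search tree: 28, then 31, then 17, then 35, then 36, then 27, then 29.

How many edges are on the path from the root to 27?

Insert 28: tree is empty, so 28 becomes the root.
Insert 31: 31 > 28 → go right. Place as right child of 28.
Insert 17: 17 < 28 → go left. Place as left child of 28.
Insert 35: 35 > 28 → go right; 35 > 31 → go right. Place as right child of 31.
Insert 36: 36 > 28 → go right; 36 > 31 → go right; 36 > 35 → go right. Place as right child of 35.
Insert 27: 27 < 28 → go left; 27 > 17 → go right. Place as right child of 17.
Insert 29: 29 > 28 → go right; 29 < 31 → go left. Place as left child of 31.

Path to 27: 28 → 17 → 27, which is 2 edges.

2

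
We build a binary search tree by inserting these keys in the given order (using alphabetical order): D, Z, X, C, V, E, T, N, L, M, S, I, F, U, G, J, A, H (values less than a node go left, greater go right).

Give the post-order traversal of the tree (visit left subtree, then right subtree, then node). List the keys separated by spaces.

Resulting structure (node: left, right):
  D: L=C, R=Z
  Z: L=X, R=–
  X: L=V, R=–
  C: L=A, R=–
  V: L=E, R=–
  E: L=–, R=T
  T: L=N, R=U
  N: L=L, R=S
  L: L=I, R=M
  M: L=–, R=–
  S: L=–, R=–
  I: L=F, R=J
  F: L=–, R=G
  U: L=–, R=–
  G: L=–, R=H
  J: L=–, R=–
  A: L=–, R=–
  H: L=–, R=–

A C H G F J I M L S N U T E V X Z D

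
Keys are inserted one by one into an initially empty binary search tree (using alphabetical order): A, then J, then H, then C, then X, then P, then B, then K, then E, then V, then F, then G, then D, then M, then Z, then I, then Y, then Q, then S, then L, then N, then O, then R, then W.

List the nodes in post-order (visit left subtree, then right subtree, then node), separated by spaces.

B D G F E C I H L O N M K R S Q W V P Y Z X J A

Insert A: tree is empty, so A becomes the root.
Insert J: J > A → go right. Place as right child of A.
Insert H: H > A → go right; H < J → go left. Place as left child of J.
Insert C: C > A → go right; C < J → go left; C < H → go left. Place as left child of H.
Insert X: X > A → go right; X > J → go right. Place as right child of J.
Insert P: P > A → go right; P > J → go right; P < X → go left. Place as left child of X.
Insert B: B > A → go right; B < J → go left; B < H → go left; B < C → go left. Place as left child of C.
Insert K: K > A → go right; K > J → go right; K < X → go left; K < P → go left. Place as left child of P.
Insert E: E > A → go right; E < J → go left; E < H → go left; E > C → go right. Place as right child of C.
Insert V: V > A → go right; V > J → go right; V < X → go left; V > P → go right. Place as right child of P.
Insert F: F > A → go right; F < J → go left; F < H → go left; F > C → go right; F > E → go right. Place as right child of E.
Insert G: G > A → go right; G < J → go left; G < H → go left; G > C → go right; G > E → go right; G > F → go right. Place as right child of F.
Insert D: D > A → go right; D < J → go left; D < H → go left; D > C → go right; D < E → go left. Place as left child of E.
Insert M: M > A → go right; M > J → go right; M < X → go left; M < P → go left; M > K → go right. Place as right child of K.
Insert Z: Z > A → go right; Z > J → go right; Z > X → go right. Place as right child of X.
Insert I: I > A → go right; I < J → go left; I > H → go right. Place as right child of H.
Insert Y: Y > A → go right; Y > J → go right; Y > X → go right; Y < Z → go left. Place as left child of Z.
Insert Q: Q > A → go right; Q > J → go right; Q < X → go left; Q > P → go right; Q < V → go left. Place as left child of V.
Insert S: S > A → go right; S > J → go right; S < X → go left; S > P → go right; S < V → go left; S > Q → go right. Place as right child of Q.
Insert L: L > A → go right; L > J → go right; L < X → go left; L < P → go left; L > K → go right; L < M → go left. Place as left child of M.
Insert N: N > A → go right; N > J → go right; N < X → go left; N < P → go left; N > K → go right; N > M → go right. Place as right child of M.
Insert O: O > A → go right; O > J → go right; O < X → go left; O < P → go left; O > K → go right; O > M → go right; O > N → go right. Place as right child of N.
Insert R: R > A → go right; R > J → go right; R < X → go left; R > P → go right; R < V → go left; R > Q → go right; R < S → go left. Place as left child of S.
Insert W: W > A → go right; W > J → go right; W < X → go left; W > P → go right; W > V → go right. Place as right child of V.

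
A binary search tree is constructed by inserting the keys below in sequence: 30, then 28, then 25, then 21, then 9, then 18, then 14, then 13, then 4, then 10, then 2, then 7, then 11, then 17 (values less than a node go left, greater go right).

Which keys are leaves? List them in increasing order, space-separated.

2 7 11 17

Insert 30: tree is empty, so 30 becomes the root.
Insert 28: 28 < 30 → go left. Place as left child of 30.
Insert 25: 25 < 30 → go left; 25 < 28 → go left. Place as left child of 28.
Insert 21: 21 < 30 → go left; 21 < 28 → go left; 21 < 25 → go left. Place as left child of 25.
Insert 9: 9 < 30 → go left; 9 < 28 → go left; 9 < 25 → go left; 9 < 21 → go left. Place as left child of 21.
Insert 18: 18 < 30 → go left; 18 < 28 → go left; 18 < 25 → go left; 18 < 21 → go left; 18 > 9 → go right. Place as right child of 9.
Insert 14: 14 < 30 → go left; 14 < 28 → go left; 14 < 25 → go left; 14 < 21 → go left; 14 > 9 → go right; 14 < 18 → go left. Place as left child of 18.
Insert 13: 13 < 30 → go left; 13 < 28 → go left; 13 < 25 → go left; 13 < 21 → go left; 13 > 9 → go right; 13 < 18 → go left; 13 < 14 → go left. Place as left child of 14.
Insert 4: 4 < 30 → go left; 4 < 28 → go left; 4 < 25 → go left; 4 < 21 → go left; 4 < 9 → go left. Place as left child of 9.
Insert 10: 10 < 30 → go left; 10 < 28 → go left; 10 < 25 → go left; 10 < 21 → go left; 10 > 9 → go right; 10 < 18 → go left; 10 < 14 → go left; 10 < 13 → go left. Place as left child of 13.
Insert 2: 2 < 30 → go left; 2 < 28 → go left; 2 < 25 → go left; 2 < 21 → go left; 2 < 9 → go left; 2 < 4 → go left. Place as left child of 4.
Insert 7: 7 < 30 → go left; 7 < 28 → go left; 7 < 25 → go left; 7 < 21 → go left; 7 < 9 → go left; 7 > 4 → go right. Place as right child of 4.
Insert 11: 11 < 30 → go left; 11 < 28 → go left; 11 < 25 → go left; 11 < 21 → go left; 11 > 9 → go right; 11 < 18 → go left; 11 < 14 → go left; 11 < 13 → go left; 11 > 10 → go right. Place as right child of 10.
Insert 17: 17 < 30 → go left; 17 < 28 → go left; 17 < 25 → go left; 17 < 21 → go left; 17 > 9 → go right; 17 < 18 → go left; 17 > 14 → go right. Place as right child of 14.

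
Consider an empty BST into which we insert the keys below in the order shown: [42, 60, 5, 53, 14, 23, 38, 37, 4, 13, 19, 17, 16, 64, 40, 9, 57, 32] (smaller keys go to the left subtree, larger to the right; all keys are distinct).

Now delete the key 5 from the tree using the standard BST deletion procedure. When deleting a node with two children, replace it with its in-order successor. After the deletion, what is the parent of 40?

38

Insert 42: tree is empty, so 42 becomes the root.
Insert 60: 60 > 42 → go right. Place as right child of 42.
Insert 5: 5 < 42 → go left. Place as left child of 42.
Insert 53: 53 > 42 → go right; 53 < 60 → go left. Place as left child of 60.
Insert 14: 14 < 42 → go left; 14 > 5 → go right. Place as right child of 5.
Insert 23: 23 < 42 → go left; 23 > 5 → go right; 23 > 14 → go right. Place as right child of 14.
Insert 38: 38 < 42 → go left; 38 > 5 → go right; 38 > 14 → go right; 38 > 23 → go right. Place as right child of 23.
Insert 37: 37 < 42 → go left; 37 > 5 → go right; 37 > 14 → go right; 37 > 23 → go right; 37 < 38 → go left. Place as left child of 38.
Insert 4: 4 < 42 → go left; 4 < 5 → go left. Place as left child of 5.
Insert 13: 13 < 42 → go left; 13 > 5 → go right; 13 < 14 → go left. Place as left child of 14.
Insert 19: 19 < 42 → go left; 19 > 5 → go right; 19 > 14 → go right; 19 < 23 → go left. Place as left child of 23.
Insert 17: 17 < 42 → go left; 17 > 5 → go right; 17 > 14 → go right; 17 < 23 → go left; 17 < 19 → go left. Place as left child of 19.
Insert 16: 16 < 42 → go left; 16 > 5 → go right; 16 > 14 → go right; 16 < 23 → go left; 16 < 19 → go left; 16 < 17 → go left. Place as left child of 17.
Insert 64: 64 > 42 → go right; 64 > 60 → go right. Place as right child of 60.
Insert 40: 40 < 42 → go left; 40 > 5 → go right; 40 > 14 → go right; 40 > 23 → go right; 40 > 38 → go right. Place as right child of 38.
Insert 9: 9 < 42 → go left; 9 > 5 → go right; 9 < 14 → go left; 9 < 13 → go left. Place as left child of 13.
Insert 57: 57 > 42 → go right; 57 < 60 → go left; 57 > 53 → go right. Place as right child of 53.
Insert 32: 32 < 42 → go left; 32 > 5 → go right; 32 > 14 → go right; 32 > 23 → go right; 32 < 38 → go left; 32 < 37 → go left. Place as left child of 37.

Delete 5 (two children — replace with in-order successor).
After deletion, 40's parent is 38.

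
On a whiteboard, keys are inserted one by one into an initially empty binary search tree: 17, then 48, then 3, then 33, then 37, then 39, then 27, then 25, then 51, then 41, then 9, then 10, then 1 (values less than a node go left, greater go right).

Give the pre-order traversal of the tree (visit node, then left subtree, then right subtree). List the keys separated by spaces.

17: root
48: right child of 17 (depth 1)
3: left child of 17 (depth 1)
33: left child of 48 (depth 2)
37: right child of 33 (depth 3)
39: right child of 37 (depth 4)
27: left child of 33 (depth 3)
25: left child of 27 (depth 4)
51: right child of 48 (depth 2)
41: right child of 39 (depth 5)
9: right child of 3 (depth 2)
10: right child of 9 (depth 3)
1: left child of 3 (depth 2)

17 3 1 9 10 48 33 27 25 37 39 41 51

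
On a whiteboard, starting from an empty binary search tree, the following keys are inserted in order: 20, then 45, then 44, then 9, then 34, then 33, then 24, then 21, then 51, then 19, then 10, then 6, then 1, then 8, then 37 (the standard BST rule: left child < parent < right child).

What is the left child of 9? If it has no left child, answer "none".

6

Resulting structure (node: left, right):
  20: L=9, R=45
  45: L=44, R=51
  44: L=34, R=–
  9: L=6, R=19
  34: L=33, R=37
  33: L=24, R=–
  24: L=21, R=–
  21: L=–, R=–
  51: L=–, R=–
  19: L=10, R=–
  10: L=–, R=–
  6: L=1, R=8
  1: L=–, R=–
  8: L=–, R=–
  37: L=–, R=–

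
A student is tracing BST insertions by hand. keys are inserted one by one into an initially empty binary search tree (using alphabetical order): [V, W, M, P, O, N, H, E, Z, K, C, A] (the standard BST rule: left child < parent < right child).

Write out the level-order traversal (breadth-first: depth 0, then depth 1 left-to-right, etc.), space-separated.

Resulting structure (node: left, right):
  V: L=M, R=W
  W: L=–, R=Z
  M: L=H, R=P
  P: L=O, R=–
  O: L=N, R=–
  N: L=–, R=–
  H: L=E, R=K
  E: L=C, R=–
  Z: L=–, R=–
  K: L=–, R=–
  C: L=A, R=–
  A: L=–, R=–

V M W H P Z E K O C N A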